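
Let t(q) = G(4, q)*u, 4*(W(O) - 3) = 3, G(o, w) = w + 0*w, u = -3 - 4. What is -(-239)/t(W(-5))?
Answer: -956/105 ≈ -9.1048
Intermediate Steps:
u = -7
G(o, w) = w (G(o, w) = w + 0 = w)
W(O) = 15/4 (W(O) = 3 + (¼)*3 = 3 + ¾ = 15/4)
t(q) = -7*q (t(q) = q*(-7) = -7*q)
-(-239)/t(W(-5)) = -(-239)/((-7*15/4)) = -(-239)/(-105/4) = -(-239)*(-4)/105 = -1*956/105 = -956/105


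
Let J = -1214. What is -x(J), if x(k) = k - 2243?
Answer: 3457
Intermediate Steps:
x(k) = -2243 + k
-x(J) = -(-2243 - 1214) = -1*(-3457) = 3457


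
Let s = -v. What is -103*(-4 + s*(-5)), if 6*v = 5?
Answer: -103/6 ≈ -17.167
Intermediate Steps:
v = 5/6 (v = (1/6)*5 = 5/6 ≈ 0.83333)
s = -5/6 (s = -1*5/6 = -5/6 ≈ -0.83333)
-103*(-4 + s*(-5)) = -103*(-4 - 5/6*(-5)) = -103*(-4 + 25/6) = -103*1/6 = -103/6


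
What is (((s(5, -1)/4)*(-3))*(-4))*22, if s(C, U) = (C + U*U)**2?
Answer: 2376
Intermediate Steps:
s(C, U) = (C + U**2)**2
(((s(5, -1)/4)*(-3))*(-4))*22 = ((((5 + (-1)**2)**2/4)*(-3))*(-4))*22 = ((((5 + 1)**2*(1/4))*(-3))*(-4))*22 = (((6**2*(1/4))*(-3))*(-4))*22 = (((36*(1/4))*(-3))*(-4))*22 = ((9*(-3))*(-4))*22 = -27*(-4)*22 = 108*22 = 2376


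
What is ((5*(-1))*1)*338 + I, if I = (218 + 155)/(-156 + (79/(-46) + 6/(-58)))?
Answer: -356298352/210533 ≈ -1692.4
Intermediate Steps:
I = -497582/210533 (I = 373/(-156 + (79*(-1/46) + 6*(-1/58))) = 373/(-156 + (-79/46 - 3/29)) = 373/(-156 - 2429/1334) = 373/(-210533/1334) = 373*(-1334/210533) = -497582/210533 ≈ -2.3634)
((5*(-1))*1)*338 + I = ((5*(-1))*1)*338 - 497582/210533 = -5*1*338 - 497582/210533 = -5*338 - 497582/210533 = -1690 - 497582/210533 = -356298352/210533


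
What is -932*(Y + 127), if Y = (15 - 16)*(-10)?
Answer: -127684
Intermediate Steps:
Y = 10 (Y = -1*(-10) = 10)
-932*(Y + 127) = -932*(10 + 127) = -932*137 = -127684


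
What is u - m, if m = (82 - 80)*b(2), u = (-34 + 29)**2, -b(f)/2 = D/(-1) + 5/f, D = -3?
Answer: 47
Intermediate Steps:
b(f) = -6 - 10/f (b(f) = -2*(-3/(-1) + 5/f) = -2*(-3*(-1) + 5/f) = -2*(3 + 5/f) = -6 - 10/f)
u = 25 (u = (-5)**2 = 25)
m = -22 (m = (82 - 80)*(-6 - 10/2) = 2*(-6 - 10*1/2) = 2*(-6 - 5) = 2*(-11) = -22)
u - m = 25 - 1*(-22) = 25 + 22 = 47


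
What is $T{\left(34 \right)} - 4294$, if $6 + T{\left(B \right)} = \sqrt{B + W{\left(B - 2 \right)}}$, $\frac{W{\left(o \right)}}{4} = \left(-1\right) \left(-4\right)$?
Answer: $-4300 + 5 \sqrt{2} \approx -4292.9$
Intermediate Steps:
$W{\left(o \right)} = 16$ ($W{\left(o \right)} = 4 \left(\left(-1\right) \left(-4\right)\right) = 4 \cdot 4 = 16$)
$T{\left(B \right)} = -6 + \sqrt{16 + B}$ ($T{\left(B \right)} = -6 + \sqrt{B + 16} = -6 + \sqrt{16 + B}$)
$T{\left(34 \right)} - 4294 = \left(-6 + \sqrt{16 + 34}\right) - 4294 = \left(-6 + \sqrt{50}\right) - 4294 = \left(-6 + 5 \sqrt{2}\right) - 4294 = -4300 + 5 \sqrt{2}$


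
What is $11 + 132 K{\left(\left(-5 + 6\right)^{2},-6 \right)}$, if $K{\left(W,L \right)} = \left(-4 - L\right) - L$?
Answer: $1067$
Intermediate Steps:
$K{\left(W,L \right)} = -4 - 2 L$
$11 + 132 K{\left(\left(-5 + 6\right)^{2},-6 \right)} = 11 + 132 \left(-4 - -12\right) = 11 + 132 \left(-4 + 12\right) = 11 + 132 \cdot 8 = 11 + 1056 = 1067$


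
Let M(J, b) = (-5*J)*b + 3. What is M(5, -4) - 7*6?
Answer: 61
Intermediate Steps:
M(J, b) = 3 - 5*J*b (M(J, b) = -5*J*b + 3 = 3 - 5*J*b)
M(5, -4) - 7*6 = (3 - 5*5*(-4)) - 7*6 = (3 + 100) - 42 = 103 - 42 = 61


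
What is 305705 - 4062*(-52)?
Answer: 516929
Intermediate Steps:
305705 - 4062*(-52) = 305705 - 1*(-211224) = 305705 + 211224 = 516929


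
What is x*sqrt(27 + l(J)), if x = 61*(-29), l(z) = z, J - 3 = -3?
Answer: -5307*sqrt(3) ≈ -9192.0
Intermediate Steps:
J = 0 (J = 3 - 3 = 0)
x = -1769
x*sqrt(27 + l(J)) = -1769*sqrt(27 + 0) = -5307*sqrt(3)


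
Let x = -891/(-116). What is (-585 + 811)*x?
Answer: 100683/58 ≈ 1735.9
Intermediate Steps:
x = 891/116 (x = -891*(-1)/116 = -9*(-99/116) = 891/116 ≈ 7.6810)
(-585 + 811)*x = (-585 + 811)*(891/116) = 226*(891/116) = 100683/58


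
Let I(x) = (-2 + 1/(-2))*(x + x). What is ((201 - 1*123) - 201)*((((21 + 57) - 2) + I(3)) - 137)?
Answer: 9348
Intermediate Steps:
I(x) = -5*x (I(x) = (-2 - 1/2)*(2*x) = -5*x)
((201 - 1*123) - 201)*((((21 + 57) - 2) + I(3)) - 137) = ((201 - 1*123) - 201)*((((21 + 57) - 2) - 5*3) - 137) = ((201 - 123) - 201)*(((78 - 2) - 15) - 137) = (78 - 201)*((76 - 15) - 137) = -123*(61 - 137) = -123*(-76) = 9348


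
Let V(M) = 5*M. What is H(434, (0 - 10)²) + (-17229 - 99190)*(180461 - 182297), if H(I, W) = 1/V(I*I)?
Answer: 201301033565521/941780 ≈ 2.1375e+8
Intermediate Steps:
H(I, W) = 1/(5*I²) (H(I, W) = 1/(5*(I*I)) = 1/(5*I²))
H(434, (0 - 10)²) + (-17229 - 99190)*(180461 - 182297) = (⅕)/434² + (-17229 - 99190)*(180461 - 182297) = (⅕)*(1/188356) - 116419*(-1836) = 1/941780 + 213745284 = 201301033565521/941780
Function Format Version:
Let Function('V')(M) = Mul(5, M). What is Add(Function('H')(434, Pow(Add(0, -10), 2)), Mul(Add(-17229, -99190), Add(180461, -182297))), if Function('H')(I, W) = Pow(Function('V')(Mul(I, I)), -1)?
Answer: Rational(201301033565521, 941780) ≈ 2.1375e+8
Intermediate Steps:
Function('H')(I, W) = Mul(Rational(1, 5), Pow(I, -2)) (Function('H')(I, W) = Pow(Mul(5, Mul(I, I)), -1) = Pow(Mul(5, Pow(I, 2)), -1) = Mul(Rational(1, 5), Pow(I, -2)))
Add(Function('H')(434, Pow(Add(0, -10), 2)), Mul(Add(-17229, -99190), Add(180461, -182297))) = Add(Mul(Rational(1, 5), Pow(434, -2)), Mul(Add(-17229, -99190), Add(180461, -182297))) = Add(Mul(Rational(1, 5), Rational(1, 188356)), Mul(-116419, -1836)) = Add(Rational(1, 941780), 213745284) = Rational(201301033565521, 941780)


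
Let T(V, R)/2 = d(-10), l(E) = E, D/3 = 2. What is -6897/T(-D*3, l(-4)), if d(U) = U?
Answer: 6897/20 ≈ 344.85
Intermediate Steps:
D = 6 (D = 3*2 = 6)
T(V, R) = -20 (T(V, R) = 2*(-10) = -20)
-6897/T(-D*3, l(-4)) = -6897/(-20) = -6897*(-1/20) = 6897/20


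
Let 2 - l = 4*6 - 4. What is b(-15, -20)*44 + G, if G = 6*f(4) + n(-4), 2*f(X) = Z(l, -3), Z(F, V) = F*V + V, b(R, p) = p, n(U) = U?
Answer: -731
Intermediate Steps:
l = -18 (l = 2 - (4*6 - 4) = 2 - (24 - 4) = 2 - 1*20 = 2 - 20 = -18)
Z(F, V) = V + F*V
f(X) = 51/2 (f(X) = (-3*(1 - 18))/2 = (-3*(-17))/2 = (½)*51 = 51/2)
G = 149 (G = 6*(51/2) - 4 = 153 - 4 = 149)
b(-15, -20)*44 + G = -20*44 + 149 = -880 + 149 = -731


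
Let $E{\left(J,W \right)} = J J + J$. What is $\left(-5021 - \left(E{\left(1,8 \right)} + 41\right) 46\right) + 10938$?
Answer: $3939$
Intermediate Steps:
$E{\left(J,W \right)} = J + J^{2}$ ($E{\left(J,W \right)} = J^{2} + J = J + J^{2}$)
$\left(-5021 - \left(E{\left(1,8 \right)} + 41\right) 46\right) + 10938 = \left(-5021 - \left(1 \left(1 + 1\right) + 41\right) 46\right) + 10938 = \left(-5021 - \left(1 \cdot 2 + 41\right) 46\right) + 10938 = \left(-5021 - \left(2 + 41\right) 46\right) + 10938 = \left(-5021 - 43 \cdot 46\right) + 10938 = \left(-5021 - 1978\right) + 10938 = -6999 + 10938 = 3939$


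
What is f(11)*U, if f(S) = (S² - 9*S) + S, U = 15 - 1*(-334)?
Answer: 11517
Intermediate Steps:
U = 349 (U = 15 + 334 = 349)
f(S) = S² - 8*S
f(11)*U = (11*(-8 + 11))*349 = (11*3)*349 = 33*349 = 11517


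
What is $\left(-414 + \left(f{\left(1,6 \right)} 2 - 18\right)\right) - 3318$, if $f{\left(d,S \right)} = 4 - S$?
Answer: $-3754$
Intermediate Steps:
$\left(-414 + \left(f{\left(1,6 \right)} 2 - 18\right)\right) - 3318 = \left(-414 - \left(18 - \left(4 - 6\right) 2\right)\right) - 3318 = \left(-414 - 22\right) - 3318 = -436 - 3318 = -3754$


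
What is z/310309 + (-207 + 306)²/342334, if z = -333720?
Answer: -111202363971/106229321206 ≈ -1.0468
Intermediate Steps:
z/310309 + (-207 + 306)²/342334 = -333720/310309 + (-207 + 306)²/342334 = -333720*1/310309 + 99²*(1/342334) = -333720/310309 + 9801*(1/342334) = -333720/310309 + 9801/342334 = -111202363971/106229321206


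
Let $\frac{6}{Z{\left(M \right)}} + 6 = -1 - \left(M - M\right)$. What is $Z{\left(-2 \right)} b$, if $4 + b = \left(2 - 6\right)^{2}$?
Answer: $- \frac{72}{7} \approx -10.286$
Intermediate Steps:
$b = 12$ ($b = -4 + \left(2 - 6\right)^{2} = -4 + \left(-4\right)^{2} = -4 + 16 = 12$)
$Z{\left(M \right)} = - \frac{6}{7}$ ($Z{\left(M \right)} = \frac{6}{-6 - 1} = \frac{6}{-7} = 6 \left(- \frac{1}{7}\right) = - \frac{6}{7}$)
$Z{\left(-2 \right)} b = \left(- \frac{6}{7}\right) 12 = - \frac{72}{7}$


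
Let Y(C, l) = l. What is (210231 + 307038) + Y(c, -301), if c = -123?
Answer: 516968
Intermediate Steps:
(210231 + 307038) + Y(c, -301) = (210231 + 307038) - 301 = 517269 - 301 = 516968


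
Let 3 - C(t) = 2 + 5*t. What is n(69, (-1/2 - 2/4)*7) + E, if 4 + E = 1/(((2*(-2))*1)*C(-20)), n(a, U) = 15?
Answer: 4443/404 ≈ 10.998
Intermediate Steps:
C(t) = 1 - 5*t (C(t) = 3 - (2 + 5*t) = 3 + (-2 - 5*t) = 1 - 5*t)
E = -1617/404 (E = -4 + 1/(((2*(-2))*1)*(1 - 5*(-20))) = -4 + 1/((-4*1)*(1 + 100)) = -4 + 1/(-4*101) = -4 + 1/(-404) = -4 - 1/404 = -1617/404 ≈ -4.0025)
n(69, (-1/2 - 2/4)*7) + E = 15 - 1617/404 = 4443/404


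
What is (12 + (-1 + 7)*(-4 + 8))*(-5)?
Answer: -180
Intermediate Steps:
(12 + (-1 + 7)*(-4 + 8))*(-5) = (12 + 6*4)*(-5) = (12 + 24)*(-5) = 36*(-5) = -180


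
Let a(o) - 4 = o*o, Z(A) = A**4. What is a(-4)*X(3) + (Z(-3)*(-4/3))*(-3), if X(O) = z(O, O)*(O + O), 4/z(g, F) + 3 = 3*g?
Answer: 404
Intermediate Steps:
a(o) = 4 + o**2 (a(o) = 4 + o*o = 4 + o**2)
z(g, F) = 4/(-3 + 3*g)
X(O) = 8*O/(3*(-1 + O)) (X(O) = (4/(3*(-1 + O)))*(O + O) = (4/(3*(-1 + O)))*(2*O) = 8*O/(3*(-1 + O)))
a(-4)*X(3) + (Z(-3)*(-4/3))*(-3) = (4 + (-4)**2)*((8/3)*3/(-1 + 3)) + ((-3)**4*(-4/3))*(-3) = (4 + 16)*((8/3)*3/2) + (81*(-4*1/3))*(-3) = 20*((8/3)*3*(1/2)) + (81*(-4/3))*(-3) = 20*4 - 108*(-3) = 80 + 324 = 404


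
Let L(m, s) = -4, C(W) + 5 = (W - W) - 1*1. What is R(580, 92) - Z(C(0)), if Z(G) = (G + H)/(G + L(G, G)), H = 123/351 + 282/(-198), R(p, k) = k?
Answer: 587468/6435 ≈ 91.293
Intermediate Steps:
C(W) = -6 (C(W) = -5 + ((W - W) - 1*1) = -5 + (0 - 1) = -5 - 1 = -6)
H = -1382/1287 (H = 123*(1/351) + 282*(-1/198) = 41/117 - 47/33 = -1382/1287 ≈ -1.0738)
Z(G) = (-1382/1287 + G)/(-4 + G) (Z(G) = (G - 1382/1287)/(G - 4) = (-1382/1287 + G)/(-4 + G))
R(580, 92) - Z(C(0)) = 92 - (-1382/1287 - 6)/(-4 - 6) = 92 - (-9104)/((-10)*1287) = 92 - (-1)*(-9104)/(10*1287) = 92 - 1*4552/6435 = 92 - 4552/6435 = 587468/6435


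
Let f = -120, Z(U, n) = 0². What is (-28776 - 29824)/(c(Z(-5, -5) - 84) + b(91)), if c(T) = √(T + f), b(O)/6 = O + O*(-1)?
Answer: 29300*I*√51/51 ≈ 4102.8*I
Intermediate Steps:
b(O) = 0 (b(O) = 6*(O + O*(-1)) = 6*(O - O) = 6*0 = 0)
Z(U, n) = 0
c(T) = √(-120 + T) (c(T) = √(T - 120) = √(-120 + T))
(-28776 - 29824)/(c(Z(-5, -5) - 84) + b(91)) = (-28776 - 29824)/(√(-120 + (0 - 84)) + 0) = -58600/(√(-120 - 84) + 0) = -58600/(√(-204) + 0) = -58600/(2*I*√51 + 0) = -58600*(-I*√51/102) = -(-29300)*I*√51/51 = 29300*I*√51/51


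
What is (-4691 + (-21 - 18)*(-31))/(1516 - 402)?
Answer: -1741/557 ≈ -3.1257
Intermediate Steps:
(-4691 + (-21 - 18)*(-31))/(1516 - 402) = (-4691 - 39*(-31))/1114 = (-4691 + 1209)*(1/1114) = -3482*1/1114 = -1741/557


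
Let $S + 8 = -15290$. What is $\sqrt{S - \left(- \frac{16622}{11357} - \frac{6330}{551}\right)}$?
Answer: $\frac{3 i \sqrt{66505069641917542}}{6257707} \approx 123.63 i$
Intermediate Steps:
$S = -15298$ ($S = -8 - 15290 = -15298$)
$\sqrt{S - \left(- \frac{16622}{11357} - \frac{6330}{551}\right)} = \sqrt{-15298 - \left(- \frac{16622}{11357} - \frac{6330}{551}\right)} = \sqrt{-15298 - - \frac{81048532}{6257707}} = \sqrt{-15298 + \left(\frac{6330}{551} + \frac{16622}{11357}\right)} = \sqrt{-15298 + \frac{81048532}{6257707}} = \sqrt{- \frac{95649353154}{6257707}} = \frac{3 i \sqrt{66505069641917542}}{6257707}$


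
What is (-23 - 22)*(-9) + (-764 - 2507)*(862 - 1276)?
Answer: 1354599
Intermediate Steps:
(-23 - 22)*(-9) + (-764 - 2507)*(862 - 1276) = -45*(-9) - 3271*(-414) = 405 + 1354194 = 1354599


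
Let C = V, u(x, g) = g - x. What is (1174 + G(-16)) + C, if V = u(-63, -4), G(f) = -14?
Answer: 1219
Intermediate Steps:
V = 59 (V = -4 - 1*(-63) = -4 + 63 = 59)
C = 59
(1174 + G(-16)) + C = (1174 - 14) + 59 = 1160 + 59 = 1219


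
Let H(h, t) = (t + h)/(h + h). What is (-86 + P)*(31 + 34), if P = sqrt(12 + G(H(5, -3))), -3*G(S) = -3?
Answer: -5590 + 65*sqrt(13) ≈ -5355.6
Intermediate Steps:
H(h, t) = (h + t)/(2*h) (H(h, t) = (h + t)/((2*h)) = (h + t)*(1/(2*h)) = (h + t)/(2*h))
G(S) = 1 (G(S) = -1/3*(-3) = 1)
P = sqrt(13) (P = sqrt(12 + 1) = sqrt(13) ≈ 3.6056)
(-86 + P)*(31 + 34) = (-86 + sqrt(13))*(31 + 34) = (-86 + sqrt(13))*65 = -5590 + 65*sqrt(13)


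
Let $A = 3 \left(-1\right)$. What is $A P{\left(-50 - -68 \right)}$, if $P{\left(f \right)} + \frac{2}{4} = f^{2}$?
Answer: $- \frac{1941}{2} \approx -970.5$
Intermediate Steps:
$A = -3$
$P{\left(f \right)} = - \frac{1}{2} + f^{2}$
$A P{\left(-50 - -68 \right)} = - 3 \left(- \frac{1}{2} + \left(-50 - -68\right)^{2}\right) = - 3 \left(- \frac{1}{2} + \left(-50 + 68\right)^{2}\right) = - 3 \left(- \frac{1}{2} + 18^{2}\right) = - 3 \left(- \frac{1}{2} + 324\right) = \left(-3\right) \frac{647}{2} = - \frac{1941}{2}$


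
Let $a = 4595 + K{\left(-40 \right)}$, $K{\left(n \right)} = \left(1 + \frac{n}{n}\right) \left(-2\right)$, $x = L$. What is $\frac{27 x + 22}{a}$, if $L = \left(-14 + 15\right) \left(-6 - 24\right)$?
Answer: $- \frac{788}{4591} \approx -0.17164$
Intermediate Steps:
$L = -30$ ($L = 1 \left(-30\right) = -30$)
$x = -30$
$K{\left(n \right)} = -4$ ($K{\left(n \right)} = \left(1 + 1\right) \left(-2\right) = 2 \left(-2\right) = -4$)
$a = 4591$ ($a = 4595 - 4 = 4591$)
$\frac{27 x + 22}{a} = \frac{27 \left(-30\right) + 22}{4591} = \left(-810 + 22\right) \frac{1}{4591} = \left(-788\right) \frac{1}{4591} = - \frac{788}{4591}$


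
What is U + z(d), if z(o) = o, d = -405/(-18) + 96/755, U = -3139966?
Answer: -4741314493/1510 ≈ -3.1399e+6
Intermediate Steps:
d = 34167/1510 (d = -405*(-1/18) + 96*(1/755) = 45/2 + 96/755 = 34167/1510 ≈ 22.627)
U + z(d) = -3139966 + 34167/1510 = -4741314493/1510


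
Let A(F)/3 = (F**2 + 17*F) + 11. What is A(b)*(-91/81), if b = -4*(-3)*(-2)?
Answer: -16289/27 ≈ -603.30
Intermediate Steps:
b = -24 (b = 12*(-2) = -24)
A(F) = 33 + 3*F**2 + 51*F (A(F) = 3*((F**2 + 17*F) + 11) = 3*(11 + F**2 + 17*F) = 33 + 3*F**2 + 51*F)
A(b)*(-91/81) = (33 + 3*(-24)**2 + 51*(-24))*(-91/81) = (33 + 3*576 - 1224)*(-91*1/81) = (33 + 1728 - 1224)*(-91/81) = 537*(-91/81) = -16289/27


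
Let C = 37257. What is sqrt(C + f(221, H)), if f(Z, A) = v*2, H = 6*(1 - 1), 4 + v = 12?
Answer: sqrt(37273) ≈ 193.06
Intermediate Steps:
v = 8 (v = -4 + 12 = 8)
H = 0 (H = 6*0 = 0)
f(Z, A) = 16 (f(Z, A) = 8*2 = 16)
sqrt(C + f(221, H)) = sqrt(37257 + 16) = sqrt(37273)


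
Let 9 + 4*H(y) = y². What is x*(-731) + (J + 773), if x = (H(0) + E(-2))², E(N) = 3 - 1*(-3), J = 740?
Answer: -140267/16 ≈ -8766.7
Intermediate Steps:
H(y) = -9/4 + y²/4
E(N) = 6 (E(N) = 3 + 3 = 6)
x = 225/16 (x = ((-9/4 + (¼)*0²) + 6)² = ((-9/4 + (¼)*0) + 6)² = ((-9/4 + 0) + 6)² = (-9/4 + 6)² = (15/4)² = 225/16 ≈ 14.063)
x*(-731) + (J + 773) = (225/16)*(-731) + (740 + 773) = -164475/16 + 1513 = -140267/16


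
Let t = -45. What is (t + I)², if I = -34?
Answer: 6241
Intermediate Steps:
(t + I)² = (-45 - 34)² = (-79)² = 6241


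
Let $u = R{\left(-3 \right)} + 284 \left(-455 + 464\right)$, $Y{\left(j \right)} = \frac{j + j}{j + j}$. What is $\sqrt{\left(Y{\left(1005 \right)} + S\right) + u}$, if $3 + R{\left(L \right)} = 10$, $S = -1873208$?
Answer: $2 i \sqrt{467661} \approx 1367.7 i$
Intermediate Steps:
$Y{\left(j \right)} = 1$ ($Y{\left(j \right)} = \frac{2 j}{2 j} = 2 j \frac{1}{2 j} = 1$)
$R{\left(L \right)} = 7$ ($R{\left(L \right)} = -3 + 10 = 7$)
$u = 2563$ ($u = 7 + 284 \left(-455 + 464\right) = 7 + 284 \cdot 9 = 7 + 2556 = 2563$)
$\sqrt{\left(Y{\left(1005 \right)} + S\right) + u} = \sqrt{\left(1 - 1873208\right) + 2563} = \sqrt{-1873207 + 2563} = \sqrt{-1870644} = 2 i \sqrt{467661}$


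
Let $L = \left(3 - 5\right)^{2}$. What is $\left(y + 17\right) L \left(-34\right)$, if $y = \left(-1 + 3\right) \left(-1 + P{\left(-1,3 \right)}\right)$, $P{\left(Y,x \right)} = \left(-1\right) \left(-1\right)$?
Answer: $-2312$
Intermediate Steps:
$P{\left(Y,x \right)} = 1$
$L = 4$ ($L = \left(-2\right)^{2} = 4$)
$y = 0$ ($y = \left(-1 + 3\right) \left(-1 + 1\right) = 2 \cdot 0 = 0$)
$\left(y + 17\right) L \left(-34\right) = \left(0 + 17\right) 4 \left(-34\right) = 17 \cdot 4 \left(-34\right) = 68 \left(-34\right) = -2312$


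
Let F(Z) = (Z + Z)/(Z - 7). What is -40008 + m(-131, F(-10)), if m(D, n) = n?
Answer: -680116/17 ≈ -40007.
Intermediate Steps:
F(Z) = 2*Z/(-7 + Z) (F(Z) = (2*Z)/(-7 + Z) = 2*Z/(-7 + Z))
-40008 + m(-131, F(-10)) = -40008 + 2*(-10)/(-7 - 10) = -40008 + 2*(-10)/(-17) = -40008 + 2*(-10)*(-1/17) = -40008 + 20/17 = -680116/17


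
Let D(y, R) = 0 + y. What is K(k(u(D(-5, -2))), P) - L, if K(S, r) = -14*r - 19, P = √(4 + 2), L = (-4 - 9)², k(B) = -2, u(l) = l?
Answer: -188 - 14*√6 ≈ -222.29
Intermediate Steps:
D(y, R) = y
L = 169 (L = (-13)² = 169)
P = √6 ≈ 2.4495
K(S, r) = -19 - 14*r
K(k(u(D(-5, -2))), P) - L = (-19 - 14*√6) - 1*169 = (-19 - 14*√6) - 169 = -188 - 14*√6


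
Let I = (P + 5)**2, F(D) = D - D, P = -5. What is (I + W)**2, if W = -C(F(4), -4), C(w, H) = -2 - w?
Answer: 4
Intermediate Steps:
F(D) = 0
I = 0 (I = (-5 + 5)**2 = 0**2 = 0)
W = 2 (W = -(-2 - 1*0) = -(-2 + 0) = -1*(-2) = 2)
(I + W)**2 = (0 + 2)**2 = 2**2 = 4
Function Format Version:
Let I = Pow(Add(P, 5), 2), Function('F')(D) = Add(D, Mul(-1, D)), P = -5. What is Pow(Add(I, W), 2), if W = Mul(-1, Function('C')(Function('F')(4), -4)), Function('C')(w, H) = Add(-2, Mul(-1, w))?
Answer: 4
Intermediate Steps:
Function('F')(D) = 0
I = 0 (I = Pow(Add(-5, 5), 2) = Pow(0, 2) = 0)
W = 2 (W = Mul(-1, Add(-2, Mul(-1, 0))) = Mul(-1, Add(-2, 0)) = Mul(-1, -2) = 2)
Pow(Add(I, W), 2) = Pow(Add(0, 2), 2) = Pow(2, 2) = 4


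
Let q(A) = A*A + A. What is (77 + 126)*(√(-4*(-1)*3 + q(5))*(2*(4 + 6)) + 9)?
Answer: 1827 + 4060*√42 ≈ 28139.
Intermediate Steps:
q(A) = A + A² (q(A) = A² + A = A + A²)
(77 + 126)*(√(-4*(-1)*3 + q(5))*(2*(4 + 6)) + 9) = (77 + 126)*(√(-4*(-1)*3 + 5*(1 + 5))*(2*(4 + 6)) + 9) = 203*(√(4*3 + 5*6)*(2*10) + 9) = 203*(√(12 + 30)*20 + 9) = 203*(√42*20 + 9) = 203*(20*√42 + 9) = 203*(9 + 20*√42) = 1827 + 4060*√42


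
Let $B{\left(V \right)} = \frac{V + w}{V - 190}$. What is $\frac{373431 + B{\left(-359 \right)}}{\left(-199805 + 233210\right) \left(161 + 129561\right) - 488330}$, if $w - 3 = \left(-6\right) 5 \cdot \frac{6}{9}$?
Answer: $\frac{41002799}{475749683784} \approx 8.6186 \cdot 10^{-5}$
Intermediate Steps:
$w = -17$ ($w = 3 + \left(-6\right) 5 \cdot \frac{6}{9} = 3 - 30 \cdot 6 \cdot \frac{1}{9} = 3 - 20 = -17$)
$B{\left(V \right)} = \frac{-17 + V}{-190 + V}$ ($B{\left(V \right)} = \frac{V - 17}{V - 190} = \frac{-17 + V}{-190 + V}$)
$\frac{373431 + B{\left(-359 \right)}}{\left(-199805 + 233210\right) \left(161 + 129561\right) - 488330} = \frac{373431 + \frac{-17 - 359}{-190 - 359}}{\left(-199805 + 233210\right) \left(161 + 129561\right) - 488330} = \frac{373431 + \frac{1}{-549} \left(-376\right)}{33405 \cdot 129722 - 488330} = \frac{373431 - - \frac{376}{549}}{4333363410 - 488330} = \frac{373431 + \frac{376}{549}}{4332875080} = \frac{205013995}{549} \cdot \frac{1}{4332875080} = \frac{41002799}{475749683784}$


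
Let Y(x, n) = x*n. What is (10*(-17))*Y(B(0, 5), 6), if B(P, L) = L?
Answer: -5100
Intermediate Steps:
Y(x, n) = n*x
(10*(-17))*Y(B(0, 5), 6) = (10*(-17))*(6*5) = -170*30 = -5100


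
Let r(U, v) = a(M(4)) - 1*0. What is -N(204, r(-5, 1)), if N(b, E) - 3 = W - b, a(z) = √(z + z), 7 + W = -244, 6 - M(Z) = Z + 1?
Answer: 452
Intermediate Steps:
M(Z) = 5 - Z (M(Z) = 6 - (Z + 1) = 6 - (1 + Z) = 6 + (-1 - Z) = 5 - Z)
W = -251 (W = -7 - 244 = -251)
a(z) = √2*√z (a(z) = √(2*z) = √2*√z)
r(U, v) = √2 (r(U, v) = √2*√(5 - 1*4) - 1*0 = √2*√(5 - 4) + 0 = √2*√1 + 0 = √2*1 + 0 = √2 + 0 = √2)
N(b, E) = -248 - b (N(b, E) = 3 + (-251 - b) = -248 - b)
-N(204, r(-5, 1)) = -(-248 - 1*204) = -(-248 - 204) = -1*(-452) = 452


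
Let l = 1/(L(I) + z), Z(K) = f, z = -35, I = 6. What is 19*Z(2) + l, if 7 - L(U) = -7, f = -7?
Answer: -2794/21 ≈ -133.05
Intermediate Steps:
L(U) = 14 (L(U) = 7 - 1*(-7) = 7 + 7 = 14)
Z(K) = -7
l = -1/21 (l = 1/(14 - 35) = 1/(-21) = -1/21 ≈ -0.047619)
19*Z(2) + l = 19*(-7) - 1/21 = -133 - 1/21 = -2794/21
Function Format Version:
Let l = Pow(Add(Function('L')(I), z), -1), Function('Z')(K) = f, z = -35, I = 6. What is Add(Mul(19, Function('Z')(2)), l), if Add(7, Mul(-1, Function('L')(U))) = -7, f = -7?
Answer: Rational(-2794, 21) ≈ -133.05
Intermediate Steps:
Function('L')(U) = 14 (Function('L')(U) = Add(7, Mul(-1, -7)) = Add(7, 7) = 14)
Function('Z')(K) = -7
l = Rational(-1, 21) (l = Pow(Add(14, -35), -1) = Pow(-21, -1) = Rational(-1, 21) ≈ -0.047619)
Add(Mul(19, Function('Z')(2)), l) = Add(Mul(19, -7), Rational(-1, 21)) = Add(-133, Rational(-1, 21)) = Rational(-2794, 21)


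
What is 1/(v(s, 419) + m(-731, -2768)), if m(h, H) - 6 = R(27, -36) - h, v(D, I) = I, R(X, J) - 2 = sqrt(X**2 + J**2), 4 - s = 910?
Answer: 1/1203 ≈ 0.00083125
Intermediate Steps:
s = -906 (s = 4 - 1*910 = 4 - 910 = -906)
R(X, J) = 2 + sqrt(J**2 + X**2) (R(X, J) = 2 + sqrt(X**2 + J**2) = 2 + sqrt(J**2 + X**2))
m(h, H) = 53 - h (m(h, H) = 6 + ((2 + sqrt((-36)**2 + 27**2)) - h) = 6 + ((2 + sqrt(1296 + 729)) - h) = 6 + ((2 + sqrt(2025)) - h) = 6 + ((2 + 45) - h) = 6 + (47 - h) = 53 - h)
1/(v(s, 419) + m(-731, -2768)) = 1/(419 + (53 - 1*(-731))) = 1/(419 + (53 + 731)) = 1/(419 + 784) = 1/1203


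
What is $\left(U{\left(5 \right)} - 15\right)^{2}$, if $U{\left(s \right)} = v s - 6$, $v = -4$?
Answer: $1681$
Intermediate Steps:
$U{\left(s \right)} = -6 - 4 s$ ($U{\left(s \right)} = - 4 s - 6 = -6 - 4 s$)
$\left(U{\left(5 \right)} - 15\right)^{2} = \left(\left(-6 - 20\right) - 15\right)^{2} = \left(-26 - 15\right)^{2} = \left(-41\right)^{2} = 1681$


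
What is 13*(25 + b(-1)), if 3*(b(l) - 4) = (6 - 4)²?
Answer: 1183/3 ≈ 394.33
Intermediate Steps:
b(l) = 16/3 (b(l) = 4 + (6 - 4)²/3 = 4 + (⅓)*2² = 4 + (⅓)*4 = 4 + 4/3 = 16/3)
13*(25 + b(-1)) = 13*(25 + 16/3) = 13*(91/3) = 1183/3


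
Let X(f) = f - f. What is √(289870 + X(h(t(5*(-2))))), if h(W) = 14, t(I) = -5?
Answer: √289870 ≈ 538.40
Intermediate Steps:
X(f) = 0
√(289870 + X(h(t(5*(-2))))) = √(289870 + 0) = √289870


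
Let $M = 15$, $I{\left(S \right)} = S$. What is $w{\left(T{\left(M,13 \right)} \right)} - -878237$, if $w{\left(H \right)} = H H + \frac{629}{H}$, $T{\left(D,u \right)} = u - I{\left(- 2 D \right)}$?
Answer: $\frac{37844327}{43} \approx 8.801 \cdot 10^{5}$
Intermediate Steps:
$T{\left(D,u \right)} = u + 2 D$ ($T{\left(D,u \right)} = u - - 2 D = u + 2 D$)
$w{\left(H \right)} = H^{2} + \frac{629}{H}$
$w{\left(T{\left(M,13 \right)} \right)} - -878237 = \frac{629 + \left(13 + 2 \cdot 15\right)^{3}}{13 + 2 \cdot 15} - -878237 = \frac{629 + \left(13 + 30\right)^{3}}{13 + 30} + 878237 = \frac{629 + 43^{3}}{43} + 878237 = \frac{629 + 79507}{43} + 878237 = \frac{1}{43} \cdot 80136 + 878237 = \frac{80136}{43} + 878237 = \frac{37844327}{43}$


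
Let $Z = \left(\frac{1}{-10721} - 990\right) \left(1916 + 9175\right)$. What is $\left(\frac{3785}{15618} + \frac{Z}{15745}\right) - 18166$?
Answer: $- \frac{49729842499673693}{2636351900610} \approx -18863.0$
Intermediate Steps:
$Z = - \frac{117717555981}{10721}$ ($Z = \left(- \frac{1}{10721} - 990\right) 11091 = \left(- \frac{10613791}{10721}\right) 11091 = - \frac{117717555981}{10721} \approx -1.098 \cdot 10^{7}$)
$\left(\frac{3785}{15618} + \frac{Z}{15745}\right) - 18166 = \left(\frac{3785}{15618} - \frac{117717555981}{10721 \cdot 15745}\right) - 18166 = \left(3785 \cdot \frac{1}{15618} - \frac{117717555981}{168802145}\right) - 18166 = \left(\frac{3785}{15618} - \frac{117717555981}{168802145}\right) - 18166 = - \frac{1837873873192433}{2636351900610} - 18166 = - \frac{49729842499673693}{2636351900610}$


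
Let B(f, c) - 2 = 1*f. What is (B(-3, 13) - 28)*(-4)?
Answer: 116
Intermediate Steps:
B(f, c) = 2 + f (B(f, c) = 2 + 1*f = 2 + f)
(B(-3, 13) - 28)*(-4) = ((2 - 3) - 28)*(-4) = (-1 - 28)*(-4) = -29*(-4) = 116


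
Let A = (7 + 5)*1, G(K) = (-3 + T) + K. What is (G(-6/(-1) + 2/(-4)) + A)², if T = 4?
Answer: 1369/4 ≈ 342.25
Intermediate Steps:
G(K) = 1 + K (G(K) = (-3 + 4) + K = 1 + K)
A = 12 (A = 12*1 = 12)
(G(-6/(-1) + 2/(-4)) + A)² = ((1 + (-6/(-1) + 2/(-4))) + 12)² = ((1 + (-6*(-1) + 2*(-¼))) + 12)² = ((1 + (6 - ½)) + 12)² = ((1 + 11/2) + 12)² = (13/2 + 12)² = (37/2)² = 1369/4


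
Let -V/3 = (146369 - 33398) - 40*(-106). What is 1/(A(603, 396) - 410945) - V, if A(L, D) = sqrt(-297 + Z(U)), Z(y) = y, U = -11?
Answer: 59382301836651844/168875793333 - 2*I*sqrt(77)/168875793333 ≈ 3.5163e+5 - 1.0392e-10*I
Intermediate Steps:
A(L, D) = 2*I*sqrt(77) (A(L, D) = sqrt(-297 - 11) = sqrt(-308) = 2*I*sqrt(77))
V = -351633 (V = -3*((146369 - 33398) - 40*(-106)) = -3*(112971 + 4240) = -3*117211 = -351633)
1/(A(603, 396) - 410945) - V = 1/(2*I*sqrt(77) - 410945) - 1*(-351633) = 1/(-410945 + 2*I*sqrt(77)) + 351633 = 351633 + 1/(-410945 + 2*I*sqrt(77))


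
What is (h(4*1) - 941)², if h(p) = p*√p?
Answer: 870489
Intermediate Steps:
h(p) = p^(3/2)
(h(4*1) - 941)² = ((4*1)^(3/2) - 941)² = (4^(3/2) - 941)² = (8 - 941)² = (-933)² = 870489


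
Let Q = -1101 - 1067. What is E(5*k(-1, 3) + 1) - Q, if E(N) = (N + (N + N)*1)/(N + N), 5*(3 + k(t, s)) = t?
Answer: 4339/2 ≈ 2169.5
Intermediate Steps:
k(t, s) = -3 + t/5
Q = -2168
E(N) = 3/2 (E(N) = (N + (2*N)*1)/((2*N)) = (N + 2*N)*(1/(2*N)) = (3*N)*(1/(2*N)) = 3/2)
E(5*k(-1, 3) + 1) - Q = 3/2 - 1*(-2168) = 3/2 + 2168 = 4339/2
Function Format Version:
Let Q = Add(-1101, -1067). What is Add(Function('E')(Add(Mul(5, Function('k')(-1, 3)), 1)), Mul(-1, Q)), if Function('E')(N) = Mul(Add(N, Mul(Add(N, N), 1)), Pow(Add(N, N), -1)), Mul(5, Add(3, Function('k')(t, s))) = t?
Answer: Rational(4339, 2) ≈ 2169.5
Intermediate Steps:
Function('k')(t, s) = Add(-3, Mul(Rational(1, 5), t))
Q = -2168
Function('E')(N) = Rational(3, 2) (Function('E')(N) = Mul(Add(N, Mul(Mul(2, N), 1)), Pow(Mul(2, N), -1)) = Mul(Add(N, Mul(2, N)), Mul(Rational(1, 2), Pow(N, -1))) = Mul(Mul(3, N), Mul(Rational(1, 2), Pow(N, -1))) = Rational(3, 2))
Add(Function('E')(Add(Mul(5, Function('k')(-1, 3)), 1)), Mul(-1, Q)) = Add(Rational(3, 2), Mul(-1, -2168)) = Add(Rational(3, 2), 2168) = Rational(4339, 2)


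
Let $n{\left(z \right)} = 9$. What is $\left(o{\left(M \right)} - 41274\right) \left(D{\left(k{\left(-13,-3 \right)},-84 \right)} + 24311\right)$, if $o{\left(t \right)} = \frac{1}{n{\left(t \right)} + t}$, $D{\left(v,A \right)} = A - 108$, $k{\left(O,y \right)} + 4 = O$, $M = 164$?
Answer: $- \frac{172219331719}{173} \approx -9.9549 \cdot 10^{8}$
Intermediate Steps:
$k{\left(O,y \right)} = -4 + O$
$D{\left(v,A \right)} = -108 + A$
$o{\left(t \right)} = \frac{1}{9 + t}$
$\left(o{\left(M \right)} - 41274\right) \left(D{\left(k{\left(-13,-3 \right)},-84 \right)} + 24311\right) = \left(\frac{1}{9 + 164} - 41274\right) \left(\left(-108 - 84\right) + 24311\right) = \left(\frac{1}{173} - 41274\right) \left(-192 + 24311\right) = \left(\frac{1}{173} - 41274\right) 24119 = \left(- \frac{7140401}{173}\right) 24119 = - \frac{172219331719}{173}$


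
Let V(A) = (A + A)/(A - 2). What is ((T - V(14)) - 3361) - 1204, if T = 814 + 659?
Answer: -9283/3 ≈ -3094.3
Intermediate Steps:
T = 1473
V(A) = 2*A/(-2 + A) (V(A) = (2*A)/(-2 + A) = 2*A/(-2 + A))
((T - V(14)) - 3361) - 1204 = ((1473 - 2*14/(-2 + 14)) - 3361) - 1204 = ((1473 - 2*14/12) - 3361) - 1204 = ((1473 - 1*7/3) - 3361) - 1204 = ((1473 - 7/3) - 3361) - 1204 = (4412/3 - 3361) - 1204 = -5671/3 - 1204 = -9283/3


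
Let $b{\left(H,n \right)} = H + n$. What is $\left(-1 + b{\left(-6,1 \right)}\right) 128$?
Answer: $-768$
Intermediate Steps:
$\left(-1 + b{\left(-6,1 \right)}\right) 128 = \left(-1 + \left(-6 + 1\right)\right) 128 = \left(-1 - 5\right) 128 = \left(-6\right) 128 = -768$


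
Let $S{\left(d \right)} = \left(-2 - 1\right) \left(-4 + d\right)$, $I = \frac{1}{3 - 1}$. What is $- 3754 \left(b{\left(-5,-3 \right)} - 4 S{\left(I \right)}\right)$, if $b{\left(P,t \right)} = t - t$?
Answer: $157668$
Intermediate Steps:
$b{\left(P,t \right)} = 0$
$I = \frac{1}{2} \approx 0.5$
$S{\left(d \right)} = 12 - 3 d$ ($S{\left(d \right)} = - 3 \left(-4 + d\right) = 12 - 3 d$)
$- 3754 \left(b{\left(-5,-3 \right)} - 4 S{\left(I \right)}\right) = - 3754 \left(0 - 4 \left(12 - \frac{3}{2}\right)\right) = - 3754 \left(0 - 42\right) = \left(-3754\right) \left(-42\right) = 157668$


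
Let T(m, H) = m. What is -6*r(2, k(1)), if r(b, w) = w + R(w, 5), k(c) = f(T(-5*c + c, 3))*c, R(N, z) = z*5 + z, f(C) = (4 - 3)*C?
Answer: -156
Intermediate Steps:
f(C) = C (f(C) = 1*C = C)
R(N, z) = 6*z (R(N, z) = 5*z + z = 6*z)
k(c) = -4*c² (k(c) = (-5*c + c)*c = (-4*c)*c = -4*c²)
r(b, w) = 30 + w (r(b, w) = w + 6*5 = w + 30 = 30 + w)
-6*r(2, k(1)) = -6*(30 - 4*1²) = -6*(30 - 4*1) = -6*(30 - 4) = -6*26 = -156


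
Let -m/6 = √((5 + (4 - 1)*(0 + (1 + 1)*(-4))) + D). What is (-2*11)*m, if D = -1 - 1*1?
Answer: 132*I*√21 ≈ 604.9*I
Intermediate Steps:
D = -2 (D = -1 - 1 = -2)
m = -6*I*√21 (m = -6*√((5 + (4 - 1)*(0 + (1 + 1)*(-4))) - 2) = -6*√((5 + 3*(0 + 2*(-4))) - 2) = -6*√((5 + 3*(0 - 8)) - 2) = -6*√((5 + 3*(-8)) - 2) = -6*√((5 - 24) - 2) = -6*√(-19 - 2) = -6*I*√21 ≈ -27.495*I)
(-2*11)*m = (-2*11)*(-6*I*√21) = -(-132)*I*√21 = 132*I*√21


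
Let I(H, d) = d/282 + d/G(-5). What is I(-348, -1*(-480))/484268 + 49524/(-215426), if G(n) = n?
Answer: -141018815542/612903019237 ≈ -0.23008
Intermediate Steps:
I(H, d) = -277*d/1410 (I(H, d) = d/282 + d/(-5) = d*(1/282) + d*(-⅕) = d/282 - d/5 = -277*d/1410)
I(-348, -1*(-480))/484268 + 49524/(-215426) = -(-277)*(-480)/1410/484268 + 49524/(-215426) = -277/1410*480*(1/484268) + 49524*(-1/215426) = -4432/47*1/484268 - 24762/107713 = -1108/5690149 - 24762/107713 = -141018815542/612903019237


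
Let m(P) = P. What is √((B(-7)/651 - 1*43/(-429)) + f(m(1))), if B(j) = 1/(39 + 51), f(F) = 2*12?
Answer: √187974142446090/2792790 ≈ 4.9092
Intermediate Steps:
f(F) = 24
B(j) = 1/90
√((B(-7)/651 - 1*43/(-429)) + f(m(1))) = √(((1/90)/651 - 1*43/(-429)) + 24) = √(((1/90)*(1/651) - 43*(-1/429)) + 24) = √((1/58590 + 43/429) + 24) = √(839933/8378370 + 24) = √(201920813/8378370) = √187974142446090/2792790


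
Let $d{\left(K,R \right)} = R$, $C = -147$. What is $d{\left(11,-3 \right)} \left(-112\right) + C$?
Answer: $189$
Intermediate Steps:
$d{\left(11,-3 \right)} \left(-112\right) + C = \left(-3\right) \left(-112\right) - 147 = 336 - 147 = 189$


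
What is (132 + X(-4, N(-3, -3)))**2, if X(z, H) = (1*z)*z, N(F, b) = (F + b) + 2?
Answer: 21904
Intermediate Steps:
N(F, b) = 2 + F + b
X(z, H) = z**2 (X(z, H) = z*z = z**2)
(132 + X(-4, N(-3, -3)))**2 = (132 + (-4)**2)**2 = (132 + 16)**2 = 148**2 = 21904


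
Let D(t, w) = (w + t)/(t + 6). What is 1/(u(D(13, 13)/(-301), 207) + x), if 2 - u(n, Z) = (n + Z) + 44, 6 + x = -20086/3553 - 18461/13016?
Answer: -1265454568/331633927587 ≈ -0.0038158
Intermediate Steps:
D(t, w) = (t + w)/(6 + t)
x = -54955127/4204168 (x = -6 + (-20086/3553 - 18461/13016) = -6 + (-20086*1/3553 - 18461*1/13016) = -6 + (-1826/323 - 18461/13016) = -6 - 29730119/4204168 = -54955127/4204168 ≈ -13.072)
u(n, Z) = -42 - Z - n (u(n, Z) = 2 - ((n + Z) + 44) = 2 - ((Z + n) + 44) = 2 - (44 + Z + n) = 2 + (-44 - Z - n) = -42 - Z - n)
1/(u(D(13, 13)/(-301), 207) + x) = 1/((-42 - 1*207 - (13 + 13)/(6 + 13)/(-301)) - 54955127/4204168) = 1/((-42 - 207 - 26/19*(-1)/301) - 54955127/4204168) = 1/((-42 - 207 - (1/19)*26*(-1)/301) - 54955127/4204168) = 1/((-42 - 207 - 26*(-1)/(19*301)) - 54955127/4204168) = 1/((-42 - 207 - 1*(-26/5719)) - 54955127/4204168) = 1/((-42 - 207 + 26/5719) - 54955127/4204168) = 1/(-1424005/5719 - 54955127/4204168) = 1/(-331633927587/1265454568) = -1265454568/331633927587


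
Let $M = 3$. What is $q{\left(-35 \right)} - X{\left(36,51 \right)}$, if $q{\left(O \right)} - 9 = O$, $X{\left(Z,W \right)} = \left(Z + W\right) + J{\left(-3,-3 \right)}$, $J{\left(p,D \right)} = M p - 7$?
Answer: $-97$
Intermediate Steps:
$J{\left(p,D \right)} = -7 + 3 p$ ($J{\left(p,D \right)} = 3 p - 7 = -7 + 3 p$)
$X{\left(Z,W \right)} = -16 + W + Z$ ($X{\left(Z,W \right)} = \left(Z + W\right) + \left(-7 + 3 \left(-3\right)\right) = \left(W + Z\right) - 16 = -16 + W + Z$)
$q{\left(O \right)} = 9 + O$
$q{\left(-35 \right)} - X{\left(36,51 \right)} = \left(9 - 35\right) - \left(-16 + 51 + 36\right) = -26 - 71 = -97$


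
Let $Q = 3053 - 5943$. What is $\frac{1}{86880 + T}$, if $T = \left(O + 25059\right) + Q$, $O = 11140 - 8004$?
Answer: $\frac{1}{112185} \approx 8.9138 \cdot 10^{-6}$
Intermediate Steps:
$O = 3136$ ($O = 11140 - 8004 = 3136$)
$Q = -2890$
$T = 25305$ ($T = \left(3136 + 25059\right) - 2890 = 28195 - 2890 = 25305$)
$\frac{1}{86880 + T} = \frac{1}{86880 + 25305} = \frac{1}{112185}$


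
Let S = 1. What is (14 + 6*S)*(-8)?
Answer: -160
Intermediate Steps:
(14 + 6*S)*(-8) = (14 + 6*1)*(-8) = (14 + 6)*(-8) = 20*(-8) = -160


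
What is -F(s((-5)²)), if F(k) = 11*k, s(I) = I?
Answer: -275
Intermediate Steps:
-F(s((-5)²)) = -11*(-5)² = -11*25 = -1*275 = -275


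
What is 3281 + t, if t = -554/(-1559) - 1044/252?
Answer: 35764220/10913 ≈ 3277.2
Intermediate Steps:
t = -41333/10913 (t = -554*(-1/1559) - 1044*1/252 = 554/1559 - 29/7 = -41333/10913 ≈ -3.7875)
3281 + t = 3281 - 41333/10913 = 35764220/10913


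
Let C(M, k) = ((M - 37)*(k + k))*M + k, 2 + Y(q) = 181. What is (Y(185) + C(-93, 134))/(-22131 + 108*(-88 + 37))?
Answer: -3240433/27639 ≈ -117.24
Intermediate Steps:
Y(q) = 179 (Y(q) = -2 + 181 = 179)
C(M, k) = k + 2*M*k*(-37 + M) (C(M, k) = ((-37 + M)*(2*k))*M + k = (2*k*(-37 + M))*M + k = 2*M*k*(-37 + M) + k = k + 2*M*k*(-37 + M))
(Y(185) + C(-93, 134))/(-22131 + 108*(-88 + 37)) = (179 + 134*(1 - 74*(-93) + 2*(-93)²))/(-22131 + 108*(-88 + 37)) = (179 + 134*(1 + 6882 + 2*8649))/(-22131 + 108*(-51)) = (179 + 134*(1 + 6882 + 17298))/(-22131 - 5508) = (179 + 134*24181)/(-27639) = (179 + 3240254)*(-1/27639) = 3240433*(-1/27639) = -3240433/27639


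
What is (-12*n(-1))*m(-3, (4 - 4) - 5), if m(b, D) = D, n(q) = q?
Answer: -60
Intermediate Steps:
(-12*n(-1))*m(-3, (4 - 4) - 5) = (-12*(-1))*((4 - 4) - 5) = 12*(0 - 5) = 12*(-5) = -60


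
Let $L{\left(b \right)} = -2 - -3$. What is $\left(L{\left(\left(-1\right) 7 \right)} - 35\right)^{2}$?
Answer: $1156$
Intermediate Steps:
$L{\left(b \right)} = 1$ ($L{\left(b \right)} = -2 + 3 = 1$)
$\left(L{\left(\left(-1\right) 7 \right)} - 35\right)^{2} = \left(1 - 35\right)^{2} = \left(-34\right)^{2} = 1156$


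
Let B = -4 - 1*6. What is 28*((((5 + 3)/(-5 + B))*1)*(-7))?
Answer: 1568/15 ≈ 104.53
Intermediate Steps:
B = -10 (B = -4 - 6 = -10)
28*((((5 + 3)/(-5 + B))*1)*(-7)) = 28*((((5 + 3)/(-5 - 10))*1)*(-7)) = 28*(((8/(-15))*1)*(-7)) = 28*(((8*(-1/15))*1)*(-7)) = 28*(-8/15*1*(-7)) = 28*(-8/15*(-7)) = 28*(56/15) = 1568/15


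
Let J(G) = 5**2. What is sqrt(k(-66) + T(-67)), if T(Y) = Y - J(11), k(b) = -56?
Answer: 2*I*sqrt(37) ≈ 12.166*I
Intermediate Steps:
J(G) = 25
T(Y) = -25 + Y (T(Y) = Y - 1*25 = Y - 25 = -25 + Y)
sqrt(k(-66) + T(-67)) = sqrt(-56 + (-25 - 67)) = sqrt(-56 - 92) = sqrt(-148) = 2*I*sqrt(37)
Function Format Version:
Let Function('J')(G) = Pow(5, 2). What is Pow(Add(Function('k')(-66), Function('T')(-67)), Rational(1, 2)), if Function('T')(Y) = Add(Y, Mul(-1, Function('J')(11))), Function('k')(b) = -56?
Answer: Mul(2, I, Pow(37, Rational(1, 2))) ≈ Mul(12.166, I)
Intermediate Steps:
Function('J')(G) = 25
Function('T')(Y) = Add(-25, Y) (Function('T')(Y) = Add(Y, Mul(-1, 25)) = Add(Y, -25) = Add(-25, Y))
Pow(Add(Function('k')(-66), Function('T')(-67)), Rational(1, 2)) = Pow(Add(-56, Add(-25, -67)), Rational(1, 2)) = Pow(Add(-56, -92), Rational(1, 2)) = Pow(-148, Rational(1, 2)) = Mul(2, I, Pow(37, Rational(1, 2)))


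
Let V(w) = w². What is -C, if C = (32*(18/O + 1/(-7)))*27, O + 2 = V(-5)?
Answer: -88992/161 ≈ -552.75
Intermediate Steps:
O = 23 (O = -2 + (-5)² = -2 + 25 = 23)
C = 88992/161 (C = (32*(18/23 + 1/(-7)))*27 = (32*(18*(1/23) + 1*(-⅐)))*27 = (32*(18/23 - ⅐))*27 = (32*(103/161))*27 = (3296/161)*27 = 88992/161 ≈ 552.75)
-C = -1*88992/161 = -88992/161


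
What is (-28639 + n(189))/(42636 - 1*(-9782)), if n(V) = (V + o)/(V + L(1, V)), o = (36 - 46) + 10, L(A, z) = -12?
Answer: -844819/1546331 ≈ -0.54634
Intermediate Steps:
o = 0 (o = -10 + 10 = 0)
n(V) = V/(-12 + V) (n(V) = (V + 0)/(V - 12) = V/(-12 + V))
(-28639 + n(189))/(42636 - 1*(-9782)) = (-28639 + 189/(-12 + 189))/(42636 - 1*(-9782)) = (-28639 + 189/177)/(42636 + 9782) = (-28639 + 189*(1/177))/52418 = (-28639 + 63/59)*(1/52418) = -1689638/59*1/52418 = -844819/1546331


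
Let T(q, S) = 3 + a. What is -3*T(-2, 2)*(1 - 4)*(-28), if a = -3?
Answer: 0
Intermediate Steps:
T(q, S) = 0 (T(q, S) = 3 - 3 = 0)
-3*T(-2, 2)*(1 - 4)*(-28) = -0*(1 - 4)*(-28) = -0*(-3)*(-28) = -3*0*(-28) = 0*(-28) = 0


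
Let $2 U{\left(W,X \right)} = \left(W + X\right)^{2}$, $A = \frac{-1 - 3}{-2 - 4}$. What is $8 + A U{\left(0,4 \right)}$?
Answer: $\frac{40}{3} \approx 13.333$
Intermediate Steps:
$A = \frac{2}{3}$ ($A = - \frac{4}{-6} = \left(-4\right) \left(- \frac{1}{6}\right) = \frac{2}{3} \approx 0.66667$)
$U{\left(W,X \right)} = \frac{\left(W + X\right)^{2}}{2}$
$8 + A U{\left(0,4 \right)} = 8 + \frac{2 \frac{\left(0 + 4\right)^{2}}{2}}{3} = 8 + \frac{2 \frac{4^{2}}{2}}{3} = 8 + \frac{2 \cdot \frac{1}{2} \cdot 16}{3} = 8 + \frac{2}{3} \cdot 8 = 8 + \frac{16}{3} = \frac{40}{3}$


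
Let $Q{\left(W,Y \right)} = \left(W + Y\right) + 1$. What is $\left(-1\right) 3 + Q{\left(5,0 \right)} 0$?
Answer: $-3$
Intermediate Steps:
$Q{\left(W,Y \right)} = 1 + W + Y$
$\left(-1\right) 3 + Q{\left(5,0 \right)} 0 = \left(-1\right) 3 + \left(1 + 5 + 0\right) 0 = -3 + 6 \cdot 0 = -3 + 0 = -3$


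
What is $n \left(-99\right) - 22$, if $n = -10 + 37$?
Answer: $-2695$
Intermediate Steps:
$n = 27$
$n \left(-99\right) - 22 = 27 \left(-99\right) - 22 = -2673 - 22 = -2695$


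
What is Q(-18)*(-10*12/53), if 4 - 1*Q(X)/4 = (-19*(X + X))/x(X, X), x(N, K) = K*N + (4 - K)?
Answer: -168000/9169 ≈ -18.323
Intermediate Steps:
x(N, K) = 4 - K + K*N
Q(X) = 16 + 152*X/(4 + X² - X) (Q(X) = 16 - 4*(-19*(X + X))/(4 - X + X*X) = 16 - 4*(-38*X)/(4 - X + X²) = 16 - 4*(-38*X)/(4 + X² - X) = 16 - (-152)*X/(4 + X² - X) = 16 + 152*X/(4 + X² - X))
Q(-18)*(-10*12/53) = (8*(8 + 2*(-18)² + 17*(-18))/(4 + (-18)² - 1*(-18)))*(-10*12/53) = (8*(8 + 2*324 - 306)/(4 + 324 + 18))*(-120*1/53) = (8*(8 + 648 - 306)/346)*(-120/53) = (8*(1/346)*350)*(-120/53) = (1400/173)*(-120/53) = -168000/9169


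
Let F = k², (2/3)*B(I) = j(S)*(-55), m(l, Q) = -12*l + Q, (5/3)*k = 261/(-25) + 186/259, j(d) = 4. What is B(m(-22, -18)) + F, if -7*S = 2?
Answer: -310223216841/1048140625 ≈ -295.97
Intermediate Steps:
S = -2/7 (S = -⅐*2 = -2/7 ≈ -0.28571)
k = -188847/32375 (k = 3*(261/(-25) + 186/259)/5 = 3*(261*(-1/25) + 186*(1/259))/5 = 3*(-261/25 + 186/259)/5 = (⅗)*(-62949/6475) = -188847/32375 ≈ -5.8331)
m(l, Q) = Q - 12*l
B(I) = -330 (B(I) = 3*(4*(-55))/2 = (3/2)*(-220) = -330)
F = 35663189409/1048140625 (F = (-188847/32375)² = 35663189409/1048140625 ≈ 34.025)
B(m(-22, -18)) + F = -330 + 35663189409/1048140625 = -310223216841/1048140625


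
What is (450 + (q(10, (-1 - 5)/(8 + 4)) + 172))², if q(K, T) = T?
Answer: 1545049/4 ≈ 3.8626e+5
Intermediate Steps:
(450 + (q(10, (-1 - 5)/(8 + 4)) + 172))² = (450 + ((-1 - 5)/(8 + 4) + 172))² = (450 + (-6/12 + 172))² = (450 + (-6*1/12 + 172))² = (450 + (-½ + 172))² = (450 + 343/2)² = (1243/2)² = 1545049/4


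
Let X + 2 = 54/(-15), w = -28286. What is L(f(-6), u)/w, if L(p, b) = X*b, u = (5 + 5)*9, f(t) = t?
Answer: 252/14143 ≈ 0.017818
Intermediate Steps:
X = -28/5 (X = -2 + 54/(-15) = -2 + 54*(-1/15) = -2 - 18/5 = -28/5 ≈ -5.6000)
u = 90 (u = 10*9 = 90)
L(p, b) = -28*b/5
L(f(-6), u)/w = -28/5*90/(-28286) = -504*(-1/28286) = 252/14143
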